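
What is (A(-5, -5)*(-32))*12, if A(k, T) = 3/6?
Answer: -192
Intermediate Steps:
A(k, T) = ½ (A(k, T) = 3*(⅙) = ½)
(A(-5, -5)*(-32))*12 = ((½)*(-32))*12 = -16*12 = -192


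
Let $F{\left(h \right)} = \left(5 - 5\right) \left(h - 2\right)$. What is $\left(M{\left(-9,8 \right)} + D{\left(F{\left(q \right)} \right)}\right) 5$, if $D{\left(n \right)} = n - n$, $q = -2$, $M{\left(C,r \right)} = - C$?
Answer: $45$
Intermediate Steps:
$F{\left(h \right)} = 0$ ($F{\left(h \right)} = 0 \left(-2 + h\right) = 0$)
$D{\left(n \right)} = 0$
$\left(M{\left(-9,8 \right)} + D{\left(F{\left(q \right)} \right)}\right) 5 = \left(\left(-1\right) \left(-9\right) + 0\right) 5 = \left(9 + 0\right) 5 = 9 \cdot 5 = 45$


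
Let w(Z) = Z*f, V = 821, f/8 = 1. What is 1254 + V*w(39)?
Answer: 257406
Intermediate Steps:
f = 8 (f = 8*1 = 8)
w(Z) = 8*Z (w(Z) = Z*8 = 8*Z)
1254 + V*w(39) = 1254 + 821*(8*39) = 1254 + 821*312 = 1254 + 256152 = 257406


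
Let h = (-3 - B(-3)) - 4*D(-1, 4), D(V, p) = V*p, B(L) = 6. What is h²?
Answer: 49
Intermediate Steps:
h = 7 (h = (-3 - 1*6) - (-4)*4 = (-3 - 6) - 4*(-4) = -9 + 16 = 7)
h² = 7² = 49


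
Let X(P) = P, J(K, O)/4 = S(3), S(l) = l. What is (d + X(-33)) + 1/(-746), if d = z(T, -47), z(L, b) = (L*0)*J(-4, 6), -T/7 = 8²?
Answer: -24619/746 ≈ -33.001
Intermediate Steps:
J(K, O) = 12 (J(K, O) = 4*3 = 12)
T = -448 (T = -7*8² = -7*64 = -448)
z(L, b) = 0 (z(L, b) = (L*0)*12 = 0*12 = 0)
d = 0
(d + X(-33)) + 1/(-746) = (0 - 33) + 1/(-746) = -33 - 1/746 = -24619/746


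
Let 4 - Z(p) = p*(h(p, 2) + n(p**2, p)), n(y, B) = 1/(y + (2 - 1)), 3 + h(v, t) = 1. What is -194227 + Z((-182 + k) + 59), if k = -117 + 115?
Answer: -3038834973/15626 ≈ -1.9447e+5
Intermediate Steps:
h(v, t) = -2 (h(v, t) = -3 + 1 = -2)
k = -2
n(y, B) = 1/(1 + y) (n(y, B) = 1/(y + 1) = 1/(1 + y))
Z(p) = 4 - p*(-2 + 1/(1 + p**2))
-194227 + Z((-182 + k) + 59) = -194227 + (-((-182 - 2) + 59) + 2*(1 + ((-182 - 2) + 59)**2)*(2 + ((-182 - 2) + 59)))/(1 + ((-182 - 2) + 59)**2) = -194227 + (-(-184 + 59) + 2*(1 + (-184 + 59)**2)*(2 + (-184 + 59)))/(1 + (-184 + 59)**2) = -194227 + (-1*(-125) + 2*(1 + (-125)**2)*(2 - 125))/(1 + (-125)**2) = -194227 + (125 + 2*(1 + 15625)*(-123))/(1 + 15625) = -194227 + (125 + 2*15626*(-123))/15626 = -194227 + (125 - 3843996)/15626 = -194227 + (1/15626)*(-3843871) = -194227 - 3843871/15626 = -3038834973/15626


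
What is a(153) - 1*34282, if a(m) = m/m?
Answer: -34281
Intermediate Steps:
a(m) = 1
a(153) - 1*34282 = 1 - 1*34282 = 1 - 34282 = -34281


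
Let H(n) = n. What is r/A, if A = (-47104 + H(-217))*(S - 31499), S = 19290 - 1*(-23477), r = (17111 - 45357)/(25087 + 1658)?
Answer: 14123/7130391216930 ≈ 1.9807e-9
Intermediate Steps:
r = -28246/26745 ≈ -1.0561
S = 42767 (S = 19290 + 23477 = 42767)
A = -533213028 (A = (-47104 - 217)*(42767 - 31499) = -47321*11268 = -533213028)
r/A = -28246/26745/(-533213028) = -28246/26745*(-1/533213028) = 14123/7130391216930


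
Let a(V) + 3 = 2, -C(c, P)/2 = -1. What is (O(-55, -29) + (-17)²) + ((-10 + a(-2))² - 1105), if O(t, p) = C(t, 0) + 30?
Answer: -663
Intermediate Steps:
C(c, P) = 2 (C(c, P) = -2*(-1) = 2)
a(V) = -1 (a(V) = -3 + 2 = -1)
O(t, p) = 32 (O(t, p) = 2 + 30 = 32)
(O(-55, -29) + (-17)²) + ((-10 + a(-2))² - 1105) = (32 + (-17)²) + ((-10 - 1)² - 1105) = (32 + 289) + ((-11)² - 1105) = 321 + (121 - 1105) = 321 - 984 = -663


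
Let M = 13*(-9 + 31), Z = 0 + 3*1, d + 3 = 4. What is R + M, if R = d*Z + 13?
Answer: 302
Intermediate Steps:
d = 1 (d = -3 + 4 = 1)
Z = 3 (Z = 0 + 3 = 3)
M = 286 (M = 13*22 = 286)
R = 16 (R = 1*3 + 13 = 3 + 13 = 16)
R + M = 16 + 286 = 302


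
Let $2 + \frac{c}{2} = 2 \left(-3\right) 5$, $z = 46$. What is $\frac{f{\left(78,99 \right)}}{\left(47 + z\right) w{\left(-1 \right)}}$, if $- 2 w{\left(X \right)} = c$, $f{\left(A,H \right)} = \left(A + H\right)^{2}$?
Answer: $\frac{10443}{992} \approx 10.527$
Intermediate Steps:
$c = -64$ ($c = -4 + 2 \cdot 2 \left(-3\right) 5 = -4 + 2 \left(\left(-6\right) 5\right) = -4 + 2 \left(-30\right) = -4 - 60 = -64$)
$w{\left(X \right)} = 32$ ($w{\left(X \right)} = \left(- \frac{1}{2}\right) \left(-64\right) = 32$)
$\frac{f{\left(78,99 \right)}}{\left(47 + z\right) w{\left(-1 \right)}} = \frac{\left(78 + 99\right)^{2}}{\left(47 + 46\right) 32} = \frac{177^{2}}{93 \cdot 32} = \frac{31329}{2976} = 31329 \cdot \frac{1}{2976} = \frac{10443}{992}$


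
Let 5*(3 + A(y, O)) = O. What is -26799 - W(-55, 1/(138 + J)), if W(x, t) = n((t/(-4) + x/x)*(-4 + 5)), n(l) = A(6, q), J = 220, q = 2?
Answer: -133982/5 ≈ -26796.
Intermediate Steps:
A(y, O) = -3 + O/5
n(l) = -13/5 (n(l) = -3 + (⅕)*2 = -3 + ⅖ = -13/5)
W(x, t) = -13/5
-26799 - W(-55, 1/(138 + J)) = -26799 - 1*(-13/5) = -26799 + 13/5 = -133982/5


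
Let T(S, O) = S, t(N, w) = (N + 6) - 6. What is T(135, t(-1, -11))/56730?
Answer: 9/3782 ≈ 0.0023797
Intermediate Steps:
t(N, w) = N (t(N, w) = (6 + N) - 6 = N)
T(135, t(-1, -11))/56730 = 135/56730 = 135*(1/56730) = 9/3782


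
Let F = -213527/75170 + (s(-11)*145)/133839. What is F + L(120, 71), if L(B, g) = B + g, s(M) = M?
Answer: 1892891291027/10060677630 ≈ 188.15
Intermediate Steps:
F = -28698136303/10060677630 (F = -213527/75170 - 11*145/133839 = -213527*1/75170 - 1595*1/133839 = -213527/75170 - 1595/133839 = -28698136303/10060677630 ≈ -2.8525)
F + L(120, 71) = -28698136303/10060677630 + (120 + 71) = -28698136303/10060677630 + 191 = 1892891291027/10060677630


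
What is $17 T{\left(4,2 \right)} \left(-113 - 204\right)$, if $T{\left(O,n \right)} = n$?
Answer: $-10778$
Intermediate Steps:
$17 T{\left(4,2 \right)} \left(-113 - 204\right) = 17 \cdot 2 \left(-113 - 204\right) = 34 \left(-113 - 204\right) = 34 \left(-317\right) = -10778$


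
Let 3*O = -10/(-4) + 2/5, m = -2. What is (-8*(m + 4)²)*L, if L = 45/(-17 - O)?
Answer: 43200/539 ≈ 80.148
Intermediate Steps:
O = 29/30 (O = (-10/(-4) + 2/5)/3 = (-10*(-¼) + 2*(⅕))/3 = (5/2 + ⅖)/3 = (⅓)*(29/10) = 29/30 ≈ 0.96667)
L = -1350/539 (L = 45/(-17 - 1*29/30) = 45/(-17 - 29/30) = 45/(-539/30) = 45*(-30/539) = -1350/539 ≈ -2.5046)
(-8*(m + 4)²)*L = -8*(-2 + 4)²*(-1350/539) = -8*2²*(-1350/539) = -8*4*(-1350/539) = -32*(-1350/539) = 43200/539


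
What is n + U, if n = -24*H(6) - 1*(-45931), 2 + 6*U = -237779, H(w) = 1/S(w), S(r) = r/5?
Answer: 37685/6 ≈ 6280.8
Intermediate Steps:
S(r) = r/5 (S(r) = r*(⅕) = r/5)
H(w) = 5/w (H(w) = 1/(w/5) = 5/w)
U = -237781/6 (U = -⅓ + (⅙)*(-237779) = -⅓ - 237779/6 = -237781/6 ≈ -39630.)
n = 45911 (n = -120/6 - 1*(-45931) = -120/6 + 45931 = -24*⅚ + 45931 = -20 + 45931 = 45911)
n + U = 45911 - 237781/6 = 37685/6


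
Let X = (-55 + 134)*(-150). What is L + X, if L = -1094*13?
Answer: -26072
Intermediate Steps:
L = -14222
X = -11850 (X = 79*(-150) = -11850)
L + X = -14222 - 11850 = -26072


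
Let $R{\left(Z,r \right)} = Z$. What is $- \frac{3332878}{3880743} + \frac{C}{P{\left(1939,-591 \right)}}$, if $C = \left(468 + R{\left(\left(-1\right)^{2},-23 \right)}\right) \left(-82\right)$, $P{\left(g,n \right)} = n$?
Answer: $\frac{16363987044}{254835457} \approx 64.214$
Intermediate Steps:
$C = -38458$ ($C = \left(468 + \left(-1\right)^{2}\right) \left(-82\right) = \left(468 + 1\right) \left(-82\right) = 469 \left(-82\right) = -38458$)
$- \frac{3332878}{3880743} + \frac{C}{P{\left(1939,-591 \right)}} = - \frac{3332878}{3880743} - \frac{38458}{-591} = \left(-3332878\right) \frac{1}{3880743} - - \frac{38458}{591} = - \frac{3332878}{3880743} + \frac{38458}{591} = \frac{16363987044}{254835457}$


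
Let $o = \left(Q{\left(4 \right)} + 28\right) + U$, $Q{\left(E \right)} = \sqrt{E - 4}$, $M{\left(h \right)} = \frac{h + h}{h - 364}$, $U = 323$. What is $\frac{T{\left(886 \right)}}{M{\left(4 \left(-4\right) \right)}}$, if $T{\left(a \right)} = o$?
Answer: $\frac{33345}{8} \approx 4168.1$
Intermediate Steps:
$M{\left(h \right)} = \frac{2 h}{-364 + h}$
$Q{\left(E \right)} = \sqrt{-4 + E}$
$o = 351$ ($o = \left(\sqrt{-4 + 4} + 28\right) + 323 = \left(\sqrt{0} + 28\right) + 323 = \left(0 + 28\right) + 323 = 28 + 323 = 351$)
$T{\left(a \right)} = 351$
$\frac{T{\left(886 \right)}}{M{\left(4 \left(-4\right) \right)}} = \frac{351}{2 \cdot 4 \left(-4\right) \frac{1}{-364 + 4 \left(-4\right)}} = \frac{351}{2 \left(-16\right) \frac{1}{-364 - 16}} = \frac{351}{2 \left(-16\right) \frac{1}{-380}} = \frac{351}{2 \left(-16\right) \left(- \frac{1}{380}\right)} = \frac{351}{\frac{8}{95}} = 351 \cdot \frac{95}{8} = \frac{33345}{8}$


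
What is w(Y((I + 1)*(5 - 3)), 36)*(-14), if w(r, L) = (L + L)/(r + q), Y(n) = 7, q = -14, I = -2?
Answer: 144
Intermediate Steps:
w(r, L) = 2*L/(-14 + r) (w(r, L) = (L + L)/(r - 14) = (2*L)/(-14 + r) = 2*L/(-14 + r))
w(Y((I + 1)*(5 - 3)), 36)*(-14) = (2*36/(-14 + 7))*(-14) = (2*36/(-7))*(-14) = (2*36*(-⅐))*(-14) = -72/7*(-14) = 144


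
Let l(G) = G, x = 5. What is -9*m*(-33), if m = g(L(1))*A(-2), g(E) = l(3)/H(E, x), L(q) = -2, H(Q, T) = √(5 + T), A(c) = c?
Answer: -891*√10/5 ≈ -563.52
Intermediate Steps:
g(E) = 3*√10/10 (g(E) = 3/(√(5 + 5)) = 3/(√10) = 3*(√10/10) = 3*√10/10)
m = -3*√10/5 (m = (3*√10/10)*(-2) = -3*√10/5 ≈ -1.8974)
-9*m*(-33) = -(-27)*√10/5*(-33) = (27*√10/5)*(-33) = -891*√10/5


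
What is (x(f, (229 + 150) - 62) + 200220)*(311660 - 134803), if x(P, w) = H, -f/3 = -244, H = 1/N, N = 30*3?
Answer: 3186927945457/90 ≈ 3.5410e+10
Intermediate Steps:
N = 90
H = 1/90 ≈ 0.011111
f = 732 (f = -3*(-244) = 732)
x(P, w) = 1/90
(x(f, (229 + 150) - 62) + 200220)*(311660 - 134803) = (1/90 + 200220)*(311660 - 134803) = (18019801/90)*176857 = 3186927945457/90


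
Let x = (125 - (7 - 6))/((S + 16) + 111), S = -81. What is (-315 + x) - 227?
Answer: -12404/23 ≈ -539.30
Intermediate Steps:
x = 62/23 (x = (125 - (7 - 6))/((-81 + 16) + 111) = (125 - 1*1)/(-65 + 111) = (125 - 1)/46 = 124*(1/46) = 62/23 ≈ 2.6957)
(-315 + x) - 227 = (-315 + 62/23) - 227 = -7183/23 - 227 = -12404/23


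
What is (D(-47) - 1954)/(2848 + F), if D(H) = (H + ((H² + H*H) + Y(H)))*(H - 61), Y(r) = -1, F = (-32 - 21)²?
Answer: -473914/5657 ≈ -83.775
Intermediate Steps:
F = 2809 (F = (-53)² = 2809)
D(H) = (-61 + H)*(-1 + H + 2*H²) (D(H) = (H + ((H² + H*H) - 1))*(H - 61) = (H + ((H² + H²) - 1))*(-61 + H) = (H + (2*H² - 1))*(-61 + H) = (H + (-1 + 2*H²))*(-61 + H) = (-1 + H + 2*H²)*(-61 + H) = (-61 + H)*(-1 + H + 2*H²))
(D(-47) - 1954)/(2848 + F) = ((61 - 121*(-47)² - 62*(-47) + 2*(-47)³) - 1954)/(2848 + 2809) = ((61 - 121*2209 + 2914 + 2*(-103823)) - 1954)/5657 = ((61 - 267289 + 2914 - 207646) - 1954)*(1/5657) = (-471960 - 1954)*(1/5657) = -473914*1/5657 = -473914/5657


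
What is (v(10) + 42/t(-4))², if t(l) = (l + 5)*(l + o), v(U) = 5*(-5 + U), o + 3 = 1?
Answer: 324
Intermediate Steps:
o = -2 (o = -3 + 1 = -2)
v(U) = -25 + 5*U
t(l) = (-2 + l)*(5 + l) (t(l) = (l + 5)*(l - 2) = (5 + l)*(-2 + l) = (-2 + l)*(5 + l))
(v(10) + 42/t(-4))² = ((-25 + 5*10) + 42/(-10 + (-4)² + 3*(-4)))² = ((-25 + 50) + 42/(-10 + 16 - 12))² = (25 + 42/(-6))² = (25 + 42*(-⅙))² = (25 - 7)² = 18² = 324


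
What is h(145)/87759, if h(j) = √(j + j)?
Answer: √290/87759 ≈ 0.00019405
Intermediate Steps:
h(j) = √2*√j (h(j) = √(2*j) = √2*√j)
h(145)/87759 = (√2*√145)/87759 = √290*(1/87759) = √290/87759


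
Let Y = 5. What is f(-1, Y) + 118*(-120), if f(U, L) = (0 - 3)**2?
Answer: -14151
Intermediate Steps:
f(U, L) = 9 (f(U, L) = (-3)**2 = 9)
f(-1, Y) + 118*(-120) = 9 + 118*(-120) = 9 - 14160 = -14151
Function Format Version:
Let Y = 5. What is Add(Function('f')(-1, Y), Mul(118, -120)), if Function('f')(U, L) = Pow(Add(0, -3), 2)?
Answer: -14151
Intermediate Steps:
Function('f')(U, L) = 9 (Function('f')(U, L) = Pow(-3, 2) = 9)
Add(Function('f')(-1, Y), Mul(118, -120)) = Add(9, Mul(118, -120)) = Add(9, -14160) = -14151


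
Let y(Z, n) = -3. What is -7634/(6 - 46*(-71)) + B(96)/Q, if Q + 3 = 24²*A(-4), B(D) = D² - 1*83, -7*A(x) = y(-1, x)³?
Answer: 45309289/25408716 ≈ 1.7832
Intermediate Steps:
A(x) = 27/7 (A(x) = -⅐*(-3)³ = -⅐*(-27) = 27/7)
B(D) = -83 + D² (B(D) = D² - 83 = -83 + D²)
Q = 15531/7 (Q = -3 + 24²*(27/7) = -3 + 576*(27/7) = -3 + 15552/7 = 15531/7 ≈ 2218.7)
-7634/(6 - 46*(-71)) + B(96)/Q = -7634/(6 - 46*(-71)) + (-83 + 96²)/(15531/7) = -7634/(6 + 3266) + (-83 + 9216)*(7/15531) = -7634/3272 + 9133*(7/15531) = -7634*1/3272 + 63931/15531 = -3817/1636 + 63931/15531 = 45309289/25408716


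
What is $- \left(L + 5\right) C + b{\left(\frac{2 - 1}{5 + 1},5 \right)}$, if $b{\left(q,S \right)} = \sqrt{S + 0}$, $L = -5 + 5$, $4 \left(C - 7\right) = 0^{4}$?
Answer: $-35 + \sqrt{5} \approx -32.764$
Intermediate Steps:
$C = 7$ ($C = 7 + \frac{0^{4}}{4} = 7 + \frac{1}{4} \cdot 0 = 7 + 0 = 7$)
$L = 0$
$b{\left(q,S \right)} = \sqrt{S}$
$- \left(L + 5\right) C + b{\left(\frac{2 - 1}{5 + 1},5 \right)} = - \left(0 + 5\right) 7 + \sqrt{5} = - 5 \cdot 7 + \sqrt{5} = \left(-1\right) 35 + \sqrt{5} = -35 + \sqrt{5}$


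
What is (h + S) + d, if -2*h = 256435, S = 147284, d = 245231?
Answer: 528595/2 ≈ 2.6430e+5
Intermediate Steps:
h = -256435/2 (h = -½*256435 = -256435/2 ≈ -1.2822e+5)
(h + S) + d = (-256435/2 + 147284) + 245231 = 38133/2 + 245231 = 528595/2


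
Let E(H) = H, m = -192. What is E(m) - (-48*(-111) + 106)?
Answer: -5626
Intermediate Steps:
E(m) - (-48*(-111) + 106) = -192 - (-48*(-111) + 106) = -192 - (5328 + 106) = -192 - 1*5434 = -192 - 5434 = -5626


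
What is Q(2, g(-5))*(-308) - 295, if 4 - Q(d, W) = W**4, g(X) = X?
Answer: 190973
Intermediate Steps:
Q(d, W) = 4 - W**4
Q(2, g(-5))*(-308) - 295 = (4 - 1*(-5)**4)*(-308) - 295 = (4 - 1*625)*(-308) - 295 = (4 - 625)*(-308) - 295 = -621*(-308) - 295 = 191268 - 295 = 190973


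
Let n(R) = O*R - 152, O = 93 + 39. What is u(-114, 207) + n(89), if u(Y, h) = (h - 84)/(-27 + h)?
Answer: 695801/60 ≈ 11597.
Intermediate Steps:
O = 132
u(Y, h) = (-84 + h)/(-27 + h)
n(R) = -152 + 132*R (n(R) = 132*R - 152 = -152 + 132*R)
u(-114, 207) + n(89) = (-84 + 207)/(-27 + 207) + (-152 + 132*89) = 123/180 + (-152 + 11748) = (1/180)*123 + 11596 = 41/60 + 11596 = 695801/60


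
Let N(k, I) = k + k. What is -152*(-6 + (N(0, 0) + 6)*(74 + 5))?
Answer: -71136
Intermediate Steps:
N(k, I) = 2*k
-152*(-6 + (N(0, 0) + 6)*(74 + 5)) = -152*(-6 + (2*0 + 6)*(74 + 5)) = -152*(-6 + (0 + 6)*79) = -152*(-6 + 6*79) = -152*(-6 + 474) = -152*468 = -71136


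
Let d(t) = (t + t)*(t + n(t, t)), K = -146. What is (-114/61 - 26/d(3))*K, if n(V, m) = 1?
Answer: 157753/366 ≈ 431.02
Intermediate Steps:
d(t) = 2*t*(1 + t) (d(t) = (t + t)*(t + 1) = (2*t)*(1 + t) = 2*t*(1 + t))
(-114/61 - 26/d(3))*K = (-114/61 - 26*1/(6*(1 + 3)))*(-146) = (-114*1/61 - 26/(2*3*4))*(-146) = (-114/61 - 26/24)*(-146) = (-114/61 - 26*1/24)*(-146) = (-114/61 - 13/12)*(-146) = -2161/732*(-146) = 157753/366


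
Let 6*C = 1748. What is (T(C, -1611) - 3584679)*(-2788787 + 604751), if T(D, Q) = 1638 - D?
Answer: 7826126815964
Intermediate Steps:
C = 874/3 (C = (1/6)*1748 = 874/3 ≈ 291.33)
(T(C, -1611) - 3584679)*(-2788787 + 604751) = ((1638 - 1*874/3) - 3584679)*(-2788787 + 604751) = ((1638 - 874/3) - 3584679)*(-2184036) = (4040/3 - 3584679)*(-2184036) = -10749997/3*(-2184036) = 7826126815964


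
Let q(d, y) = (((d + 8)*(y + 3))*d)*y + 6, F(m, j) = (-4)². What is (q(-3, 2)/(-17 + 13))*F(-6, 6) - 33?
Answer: 543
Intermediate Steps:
F(m, j) = 16
q(d, y) = 6 + d*y*(3 + y)*(8 + d) (q(d, y) = (((8 + d)*(3 + y))*d)*y + 6 = (((3 + y)*(8 + d))*d)*y + 6 = (d*(3 + y)*(8 + d))*y + 6 = d*y*(3 + y)*(8 + d) + 6 = 6 + d*y*(3 + y)*(8 + d))
(q(-3, 2)/(-17 + 13))*F(-6, 6) - 33 = ((6 + (-3)²*2² + 3*2*(-3)² + 8*(-3)*2² + 24*(-3)*2)/(-17 + 13))*16 - 33 = ((6 + 9*4 + 3*2*9 + 8*(-3)*4 - 144)/(-4))*16 - 33 = ((6 + 36 + 54 - 96 - 144)*(-¼))*16 - 33 = -144*(-¼)*16 - 33 = 36*16 - 33 = 576 - 33 = 543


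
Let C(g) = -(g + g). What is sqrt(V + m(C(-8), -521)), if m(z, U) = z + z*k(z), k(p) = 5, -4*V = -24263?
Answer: 7*sqrt(503)/2 ≈ 78.497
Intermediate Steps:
V = 24263/4 (V = -1/4*(-24263) = 24263/4 ≈ 6065.8)
C(g) = -2*g
m(z, U) = 6*z (m(z, U) = z + z*5 = z + 5*z = 6*z)
sqrt(V + m(C(-8), -521)) = sqrt(24263/4 + 6*(-2*(-8))) = sqrt(24263/4 + 6*16) = sqrt(24263/4 + 96) = sqrt(24647/4) = 7*sqrt(503)/2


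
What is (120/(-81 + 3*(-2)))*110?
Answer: -4400/29 ≈ -151.72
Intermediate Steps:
(120/(-81 + 3*(-2)))*110 = (120/(-81 - 6))*110 = (120/(-87))*110 = -1/87*120*110 = -40/29*110 = -4400/29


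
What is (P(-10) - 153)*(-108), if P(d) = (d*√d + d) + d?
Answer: 18684 + 1080*I*√10 ≈ 18684.0 + 3415.3*I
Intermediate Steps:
P(d) = d^(3/2) + 2*d (P(d) = (d^(3/2) + d) + d = (d + d^(3/2)) + d = d^(3/2) + 2*d)
(P(-10) - 153)*(-108) = (((-10)^(3/2) + 2*(-10)) - 153)*(-108) = ((-10*I*√10 - 20) - 153)*(-108) = ((-20 - 10*I*√10) - 153)*(-108) = (-173 - 10*I*√10)*(-108) = 18684 + 1080*I*√10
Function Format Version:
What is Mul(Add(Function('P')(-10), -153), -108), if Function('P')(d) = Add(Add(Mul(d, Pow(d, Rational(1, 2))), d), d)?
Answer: Add(18684, Mul(1080, I, Pow(10, Rational(1, 2)))) ≈ Add(18684., Mul(3415.3, I))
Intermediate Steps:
Function('P')(d) = Add(Pow(d, Rational(3, 2)), Mul(2, d)) (Function('P')(d) = Add(Add(Pow(d, Rational(3, 2)), d), d) = Add(Add(d, Pow(d, Rational(3, 2))), d) = Add(Pow(d, Rational(3, 2)), Mul(2, d)))
Mul(Add(Function('P')(-10), -153), -108) = Mul(Add(Add(Pow(-10, Rational(3, 2)), Mul(2, -10)), -153), -108) = Mul(Add(Add(Mul(-10, I, Pow(10, Rational(1, 2))), -20), -153), -108) = Mul(Add(Add(-20, Mul(-10, I, Pow(10, Rational(1, 2)))), -153), -108) = Mul(Add(-173, Mul(-10, I, Pow(10, Rational(1, 2)))), -108) = Add(18684, Mul(1080, I, Pow(10, Rational(1, 2))))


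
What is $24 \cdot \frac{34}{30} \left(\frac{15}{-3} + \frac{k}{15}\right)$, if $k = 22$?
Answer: $- \frac{7208}{75} \approx -96.107$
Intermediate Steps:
$24 \cdot \frac{34}{30} \left(\frac{15}{-3} + \frac{k}{15}\right) = 24 \cdot \frac{34}{30} \left(\frac{15}{-3} + \frac{22}{15}\right) = 24 \cdot 34 \cdot \frac{1}{30} \left(15 \left(- \frac{1}{3}\right) + 22 \cdot \frac{1}{15}\right) = 24 \cdot \frac{17}{15} \left(-5 + \frac{22}{15}\right) = \frac{136}{5} \left(- \frac{53}{15}\right) = - \frac{7208}{75}$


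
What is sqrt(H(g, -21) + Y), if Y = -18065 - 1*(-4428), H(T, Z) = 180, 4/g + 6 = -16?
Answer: I*sqrt(13457) ≈ 116.0*I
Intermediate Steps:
g = -2/11 (g = 4/(-6 - 16) = 4/(-22) = 4*(-1/22) = -2/11 ≈ -0.18182)
Y = -13637 (Y = -18065 + 4428 = -13637)
sqrt(H(g, -21) + Y) = sqrt(180 - 13637) = sqrt(-13457) = I*sqrt(13457)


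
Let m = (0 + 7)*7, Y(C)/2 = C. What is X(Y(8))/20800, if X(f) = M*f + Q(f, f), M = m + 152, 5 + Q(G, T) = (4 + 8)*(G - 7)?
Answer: 3319/20800 ≈ 0.15957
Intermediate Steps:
Y(C) = 2*C
Q(G, T) = -89 + 12*G (Q(G, T) = -5 + (4 + 8)*(G - 7) = -5 + 12*(-7 + G) = -5 + (-84 + 12*G) = -89 + 12*G)
m = 49 (m = 7*7 = 49)
M = 201 (M = 49 + 152 = 201)
X(f) = -89 + 213*f (X(f) = 201*f + (-89 + 12*f) = -89 + 213*f)
X(Y(8))/20800 = (-89 + 213*(2*8))/20800 = (-89 + 213*16)*(1/20800) = (-89 + 3408)*(1/20800) = 3319*(1/20800) = 3319/20800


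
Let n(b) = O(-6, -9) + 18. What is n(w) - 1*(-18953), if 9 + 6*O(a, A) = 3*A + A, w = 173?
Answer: 37927/2 ≈ 18964.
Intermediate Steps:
O(a, A) = -3/2 + 2*A/3 (O(a, A) = -3/2 + (3*A + A)/6 = -3/2 + (4*A)/6 = -3/2 + 2*A/3)
n(b) = 21/2 (n(b) = (-3/2 + (2/3)*(-9)) + 18 = (-3/2 - 6) + 18 = -15/2 + 18 = 21/2)
n(w) - 1*(-18953) = 21/2 - 1*(-18953) = 21/2 + 18953 = 37927/2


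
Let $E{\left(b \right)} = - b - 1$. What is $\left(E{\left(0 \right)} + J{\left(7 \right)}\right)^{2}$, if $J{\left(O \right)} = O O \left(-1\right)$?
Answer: $2500$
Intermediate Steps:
$J{\left(O \right)} = - O^{2}$ ($J{\left(O \right)} = O^{2} \left(-1\right) = - O^{2}$)
$E{\left(b \right)} = -1 - b$
$\left(E{\left(0 \right)} + J{\left(7 \right)}\right)^{2} = \left(\left(-1 - 0\right) - 7^{2}\right)^{2} = \left(\left(-1 + 0\right) - 49\right)^{2} = \left(-1 - 49\right)^{2} = \left(-50\right)^{2} = 2500$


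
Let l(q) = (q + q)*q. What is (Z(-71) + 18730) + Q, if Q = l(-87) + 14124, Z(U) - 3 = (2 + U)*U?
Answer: 52894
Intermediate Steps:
l(q) = 2*q² (l(q) = (2*q)*q = 2*q²)
Z(U) = 3 + U*(2 + U) (Z(U) = 3 + (2 + U)*U = 3 + U*(2 + U))
Q = 29262 (Q = 2*(-87)² + 14124 = 2*7569 + 14124 = 15138 + 14124 = 29262)
(Z(-71) + 18730) + Q = ((3 + (-71)² + 2*(-71)) + 18730) + 29262 = ((3 + 5041 - 142) + 18730) + 29262 = (4902 + 18730) + 29262 = 23632 + 29262 = 52894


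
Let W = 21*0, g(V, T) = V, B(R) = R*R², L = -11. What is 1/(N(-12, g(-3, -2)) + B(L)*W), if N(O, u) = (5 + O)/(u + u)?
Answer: 6/7 ≈ 0.85714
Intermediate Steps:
B(R) = R³
W = 0
N(O, u) = (5 + O)/(2*u) (N(O, u) = (5 + O)/((2*u)) = (5 + O)*(1/(2*u)) = (5 + O)/(2*u))
1/(N(-12, g(-3, -2)) + B(L)*W) = 1/((½)*(5 - 12)/(-3) + (-11)³*0) = 1/((½)*(-⅓)*(-7) - 1331*0) = 1/(7/6 + 0) = 1/(7/6) = 6/7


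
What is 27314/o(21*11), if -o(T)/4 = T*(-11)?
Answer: 1951/726 ≈ 2.6873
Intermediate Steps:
o(T) = 44*T (o(T) = -4*T*(-11) = -(-44)*T = 44*T)
27314/o(21*11) = 27314/((44*(21*11))) = 27314/((44*231)) = 27314/10164 = 27314*(1/10164) = 1951/726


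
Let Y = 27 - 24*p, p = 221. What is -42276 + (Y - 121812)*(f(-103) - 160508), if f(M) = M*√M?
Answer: 20398758936 + 13090167*I*√103 ≈ 2.0399e+10 + 1.3285e+8*I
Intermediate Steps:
f(M) = M^(3/2)
Y = -5277 (Y = 27 - 24*221 = 27 - 5304 = -5277)
-42276 + (Y - 121812)*(f(-103) - 160508) = -42276 + (-5277 - 121812)*((-103)^(3/2) - 160508) = -42276 - 127089*(-103*I*√103 - 160508) = -42276 - 127089*(-160508 - 103*I*√103) = -42276 + (20398801212 + 13090167*I*√103) = 20398758936 + 13090167*I*√103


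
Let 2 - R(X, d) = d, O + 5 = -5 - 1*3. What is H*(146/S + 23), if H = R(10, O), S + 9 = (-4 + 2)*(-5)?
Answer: 2535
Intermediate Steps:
O = -13 (O = -5 + (-5 - 1*3) = -5 + (-5 - 3) = -5 - 8 = -13)
S = 1 (S = -9 + (-4 + 2)*(-5) = -9 - 2*(-5) = -9 + 10 = 1)
R(X, d) = 2 - d
H = 15 (H = 2 - 1*(-13) = 2 + 13 = 15)
H*(146/S + 23) = 15*(146/1 + 23) = 15*(146*1 + 23) = 15*(146 + 23) = 15*169 = 2535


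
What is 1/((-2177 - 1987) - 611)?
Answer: -1/4775 ≈ -0.00020942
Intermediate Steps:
1/((-2177 - 1987) - 611) = 1/(-4164 - 611) = 1/(-4775) = -1/4775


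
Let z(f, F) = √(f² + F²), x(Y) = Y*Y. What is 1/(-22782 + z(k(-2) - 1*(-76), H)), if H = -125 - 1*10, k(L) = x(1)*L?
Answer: -22782/518995823 - √23701/518995823 ≈ -4.4193e-5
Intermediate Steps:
x(Y) = Y²
k(L) = L (k(L) = 1²*L = 1*L = L)
H = -135 (H = -125 - 10 = -135)
z(f, F) = √(F² + f²)
1/(-22782 + z(k(-2) - 1*(-76), H)) = 1/(-22782 + √((-135)² + (-2 - 1*(-76))²)) = 1/(-22782 + √(18225 + (-2 + 76)²)) = 1/(-22782 + √(18225 + 74²)) = 1/(-22782 + √(18225 + 5476)) = 1/(-22782 + √23701)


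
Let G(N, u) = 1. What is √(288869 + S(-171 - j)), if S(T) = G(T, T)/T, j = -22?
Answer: 2*√1603295130/149 ≈ 537.46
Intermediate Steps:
S(T) = 1/T
√(288869 + S(-171 - j)) = √(288869 + 1/(-171 - 1*(-22))) = √(288869 + 1/(-171 + 22)) = √(288869 + 1/(-149)) = √(288869 - 1/149) = √(43041480/149) = 2*√1603295130/149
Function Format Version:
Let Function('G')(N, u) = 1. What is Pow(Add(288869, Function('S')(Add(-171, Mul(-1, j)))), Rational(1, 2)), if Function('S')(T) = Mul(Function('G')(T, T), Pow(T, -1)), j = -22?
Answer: Mul(Rational(2, 149), Pow(1603295130, Rational(1, 2))) ≈ 537.46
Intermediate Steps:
Function('S')(T) = Pow(T, -1) (Function('S')(T) = Mul(1, Pow(T, -1)) = Pow(T, -1))
Pow(Add(288869, Function('S')(Add(-171, Mul(-1, j)))), Rational(1, 2)) = Pow(Add(288869, Pow(Add(-171, Mul(-1, -22)), -1)), Rational(1, 2)) = Pow(Add(288869, Pow(Add(-171, 22), -1)), Rational(1, 2)) = Pow(Add(288869, Pow(-149, -1)), Rational(1, 2)) = Pow(Add(288869, Rational(-1, 149)), Rational(1, 2)) = Pow(Rational(43041480, 149), Rational(1, 2)) = Mul(Rational(2, 149), Pow(1603295130, Rational(1, 2)))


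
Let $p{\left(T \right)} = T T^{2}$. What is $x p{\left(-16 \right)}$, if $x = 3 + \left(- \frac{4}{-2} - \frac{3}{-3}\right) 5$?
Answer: $-73728$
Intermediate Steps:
$p{\left(T \right)} = T^{3}$
$x = 18$ ($x = 3 + \left(\left(-4\right) \left(- \frac{1}{2}\right) - -1\right) 5 = 3 + \left(2 + 1\right) 5 = 3 + 3 \cdot 5 = 3 + 15 = 18$)
$x p{\left(-16 \right)} = 18 \left(-16\right)^{3} = 18 \left(-4096\right) = -73728$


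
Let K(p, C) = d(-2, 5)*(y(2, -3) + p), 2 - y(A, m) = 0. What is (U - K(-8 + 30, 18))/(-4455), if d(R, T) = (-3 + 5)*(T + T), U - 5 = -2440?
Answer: 53/81 ≈ 0.65432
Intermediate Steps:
U = -2435 (U = 5 - 2440 = -2435)
y(A, m) = 2 (y(A, m) = 2 - 1*0 = 2 + 0 = 2)
d(R, T) = 4*T (d(R, T) = 2*(2*T) = 4*T)
K(p, C) = 40 + 20*p (K(p, C) = (4*5)*(2 + p) = 20*(2 + p) = 40 + 20*p)
(U - K(-8 + 30, 18))/(-4455) = (-2435 - (40 + 20*(-8 + 30)))/(-4455) = (-2435 - (40 + 20*22))*(-1/4455) = (-2435 - (40 + 440))*(-1/4455) = (-2435 - 1*480)*(-1/4455) = (-2435 - 480)*(-1/4455) = -2915*(-1/4455) = 53/81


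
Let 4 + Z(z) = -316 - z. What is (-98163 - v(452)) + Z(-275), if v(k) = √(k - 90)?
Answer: -98208 - √362 ≈ -98227.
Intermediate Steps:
v(k) = √(-90 + k)
Z(z) = -320 - z (Z(z) = -4 + (-316 - z) = -320 - z)
(-98163 - v(452)) + Z(-275) = (-98163 - √(-90 + 452)) + (-320 - 1*(-275)) = (-98163 - √362) + (-320 + 275) = (-98163 - √362) - 45 = -98208 - √362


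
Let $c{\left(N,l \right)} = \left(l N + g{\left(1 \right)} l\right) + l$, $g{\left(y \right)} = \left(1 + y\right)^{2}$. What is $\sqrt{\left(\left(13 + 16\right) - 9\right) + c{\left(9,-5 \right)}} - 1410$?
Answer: $-1410 + 5 i \sqrt{2} \approx -1410.0 + 7.0711 i$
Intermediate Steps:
$c{\left(N,l \right)} = 5 l + N l$ ($c{\left(N,l \right)} = \left(l N + \left(1 + 1\right)^{2} l\right) + l = \left(N l + 2^{2} l\right) + l = \left(N l + 4 l\right) + l = \left(4 l + N l\right) + l = 5 l + N l$)
$\sqrt{\left(\left(13 + 16\right) - 9\right) + c{\left(9,-5 \right)}} - 1410 = \sqrt{\left(\left(13 + 16\right) - 9\right) - 5 \left(5 + 9\right)} - 1410 = \sqrt{\left(29 - 9\right) - 70} - 1410 = \sqrt{20 - 70} - 1410 = \sqrt{-50} - 1410 = 5 i \sqrt{2} - 1410 = -1410 + 5 i \sqrt{2}$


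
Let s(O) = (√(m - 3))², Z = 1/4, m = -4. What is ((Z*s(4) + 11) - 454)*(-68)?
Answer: 30243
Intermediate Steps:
Z = ¼ ≈ 0.25000
s(O) = -7 (s(O) = (√(-4 - 3))² = (√(-7))² = (I*√7)² = -7)
((Z*s(4) + 11) - 454)*(-68) = (((¼)*(-7) + 11) - 454)*(-68) = ((-7/4 + 11) - 454)*(-68) = (37/4 - 454)*(-68) = -1779/4*(-68) = 30243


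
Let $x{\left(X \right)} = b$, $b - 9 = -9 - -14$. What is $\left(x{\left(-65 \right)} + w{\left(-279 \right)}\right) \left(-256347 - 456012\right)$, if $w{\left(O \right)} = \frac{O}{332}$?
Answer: $- \frac{3112296471}{332} \approx -9.3744 \cdot 10^{6}$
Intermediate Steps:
$w{\left(O \right)} = \frac{O}{332}$ ($w{\left(O \right)} = O \frac{1}{332} = \frac{O}{332}$)
$b = 14$ ($b = 9 - -5 = 9 + \left(-9 + 14\right) = 9 + 5 = 14$)
$x{\left(X \right)} = 14$
$\left(x{\left(-65 \right)} + w{\left(-279 \right)}\right) \left(-256347 - 456012\right) = \left(14 + \frac{1}{332} \left(-279\right)\right) \left(-256347 - 456012\right) = \left(14 - \frac{279}{332}\right) \left(-712359\right) = \frac{4369}{332} \left(-712359\right) = - \frac{3112296471}{332}$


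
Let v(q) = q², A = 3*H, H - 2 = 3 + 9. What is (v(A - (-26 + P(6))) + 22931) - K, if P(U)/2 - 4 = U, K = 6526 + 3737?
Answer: 14972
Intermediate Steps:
K = 10263
H = 14 (H = 2 + (3 + 9) = 2 + 12 = 14)
A = 42 (A = 3*14 = 42)
P(U) = 8 + 2*U
(v(A - (-26 + P(6))) + 22931) - K = ((42 - (-26 + (8 + 2*6)))² + 22931) - 1*10263 = ((42 - (-26 + (8 + 12)))² + 22931) - 10263 = ((42 - (-26 + 20))² + 22931) - 10263 = ((42 - 1*(-6))² + 22931) - 10263 = ((42 + 6)² + 22931) - 10263 = (48² + 22931) - 10263 = (2304 + 22931) - 10263 = 25235 - 10263 = 14972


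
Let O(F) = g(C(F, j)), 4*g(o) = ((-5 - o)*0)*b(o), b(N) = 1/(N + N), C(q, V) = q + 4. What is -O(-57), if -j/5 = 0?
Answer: 0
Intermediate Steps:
j = 0 (j = -5*0 = 0)
C(q, V) = 4 + q
b(N) = 1/(2*N)
g(o) = 0 (g(o) = (((-5 - o)*0)*(1/(2*o)))/4 = (0*(1/(2*o)))/4 = (¼)*0 = 0)
O(F) = 0
-O(-57) = -1*0 = 0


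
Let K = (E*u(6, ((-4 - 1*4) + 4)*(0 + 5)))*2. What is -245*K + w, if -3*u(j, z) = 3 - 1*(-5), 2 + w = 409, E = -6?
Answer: -7433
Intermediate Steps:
w = 407 (w = -2 + 409 = 407)
u(j, z) = -8/3 (u(j, z) = -(3 - 1*(-5))/3 = -(3 + 5)/3 = -1/3*8 = -8/3)
K = 32 (K = -6*(-8/3)*2 = 16*2 = 32)
-245*K + w = -245*32 + 407 = -7840 + 407 = -7433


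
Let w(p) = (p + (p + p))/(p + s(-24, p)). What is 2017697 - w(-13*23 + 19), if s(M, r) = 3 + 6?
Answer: 546795047/271 ≈ 2.0177e+6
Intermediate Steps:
s(M, r) = 9
w(p) = 3*p/(9 + p) (w(p) = (p + (p + p))/(p + 9) = (p + 2*p)/(9 + p) = (3*p)/(9 + p) = 3*p/(9 + p))
2017697 - w(-13*23 + 19) = 2017697 - 3*(-13*23 + 19)/(9 + (-13*23 + 19)) = 2017697 - 3*(-299 + 19)/(9 + (-299 + 19)) = 2017697 - 3*(-280)/(9 - 280) = 2017697 - 3*(-280)/(-271) = 2017697 - 3*(-280)*(-1)/271 = 2017697 - 1*840/271 = 2017697 - 840/271 = 546795047/271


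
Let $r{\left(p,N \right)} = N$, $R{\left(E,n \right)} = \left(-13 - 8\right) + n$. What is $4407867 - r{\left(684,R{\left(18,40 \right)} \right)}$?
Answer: $4407848$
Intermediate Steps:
$R{\left(E,n \right)} = -21 + n$
$4407867 - r{\left(684,R{\left(18,40 \right)} \right)} = 4407867 - \left(-21 + 40\right) = 4407867 - 19 = 4407848$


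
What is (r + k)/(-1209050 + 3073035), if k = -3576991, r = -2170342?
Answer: -5747333/1863985 ≈ -3.0834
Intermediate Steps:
(r + k)/(-1209050 + 3073035) = (-2170342 - 3576991)/(-1209050 + 3073035) = -5747333/1863985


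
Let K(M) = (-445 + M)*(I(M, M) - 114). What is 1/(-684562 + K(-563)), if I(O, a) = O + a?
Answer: 1/565358 ≈ 1.7688e-6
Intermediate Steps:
K(M) = (-445 + M)*(-114 + 2*M) (K(M) = (-445 + M)*((M + M) - 114) = (-445 + M)*(2*M - 114) = (-445 + M)*(-114 + 2*M))
1/(-684562 + K(-563)) = 1/(-684562 + (50730 - 1004*(-563) + 2*(-563)**2)) = 1/(-684562 + (50730 + 565252 + 2*316969)) = 1/(-684562 + (50730 + 565252 + 633938)) = 1/(-684562 + 1249920) = 1/565358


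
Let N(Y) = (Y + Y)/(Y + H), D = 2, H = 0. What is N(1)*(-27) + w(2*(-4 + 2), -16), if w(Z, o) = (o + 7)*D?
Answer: -72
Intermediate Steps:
N(Y) = 2 (N(Y) = (Y + Y)/(Y + 0) = (2*Y)/Y = 2)
w(Z, o) = 14 + 2*o (w(Z, o) = (o + 7)*2 = (7 + o)*2 = 14 + 2*o)
N(1)*(-27) + w(2*(-4 + 2), -16) = 2*(-27) + (14 + 2*(-16)) = -54 + (14 - 32) = -54 - 18 = -72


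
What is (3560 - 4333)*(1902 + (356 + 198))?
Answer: -1898488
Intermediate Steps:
(3560 - 4333)*(1902 + (356 + 198)) = -773*(1902 + 554) = -773*2456 = -1898488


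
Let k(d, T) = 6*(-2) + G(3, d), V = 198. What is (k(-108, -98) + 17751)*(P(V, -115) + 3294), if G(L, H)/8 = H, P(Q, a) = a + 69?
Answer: 54810000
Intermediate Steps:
P(Q, a) = 69 + a
G(L, H) = 8*H
k(d, T) = -12 + 8*d (k(d, T) = 6*(-2) + 8*d = -12 + 8*d)
(k(-108, -98) + 17751)*(P(V, -115) + 3294) = ((-12 + 8*(-108)) + 17751)*((69 - 115) + 3294) = ((-12 - 864) + 17751)*(-46 + 3294) = (-876 + 17751)*3248 = 16875*3248 = 54810000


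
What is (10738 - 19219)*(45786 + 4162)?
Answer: -423608988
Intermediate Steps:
(10738 - 19219)*(45786 + 4162) = -8481*49948 = -423608988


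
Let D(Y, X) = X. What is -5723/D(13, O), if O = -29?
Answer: 5723/29 ≈ 197.34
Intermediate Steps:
-5723/D(13, O) = -5723/(-29) = -5723*(-1/29) = 5723/29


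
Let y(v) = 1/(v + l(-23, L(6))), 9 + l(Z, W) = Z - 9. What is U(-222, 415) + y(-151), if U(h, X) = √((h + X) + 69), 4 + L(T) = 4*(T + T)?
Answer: -1/192 + √262 ≈ 16.181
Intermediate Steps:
L(T) = -4 + 8*T (L(T) = -4 + 4*(T + T) = -4 + 4*(2*T) = -4 + 8*T)
l(Z, W) = -18 + Z (l(Z, W) = -9 + (Z - 9) = -9 + (-9 + Z) = -18 + Z)
y(v) = 1/(-41 + v) (y(v) = 1/(v + (-18 - 23)) = 1/(v - 41) = 1/(-41 + v))
U(h, X) = √(69 + X + h) (U(h, X) = √((X + h) + 69) = √(69 + X + h))
U(-222, 415) + y(-151) = √(69 + 415 - 222) + 1/(-41 - 151) = √262 + 1/(-192) = √262 - 1/192 = -1/192 + √262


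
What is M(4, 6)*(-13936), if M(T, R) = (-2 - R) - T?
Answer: 167232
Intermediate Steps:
M(T, R) = -2 - R - T
M(4, 6)*(-13936) = (-2 - 1*6 - 1*4)*(-13936) = (-2 - 6 - 4)*(-13936) = -12*(-13936) = 167232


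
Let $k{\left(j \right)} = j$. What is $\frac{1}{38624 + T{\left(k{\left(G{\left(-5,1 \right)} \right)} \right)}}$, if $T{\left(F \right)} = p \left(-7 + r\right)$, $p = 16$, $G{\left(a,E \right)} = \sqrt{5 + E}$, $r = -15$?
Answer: $\frac{1}{38272} \approx 2.6129 \cdot 10^{-5}$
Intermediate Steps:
$T{\left(F \right)} = -352$ ($T{\left(F \right)} = 16 \left(-7 - 15\right) = 16 \left(-22\right) = -352$)
$\frac{1}{38624 + T{\left(k{\left(G{\left(-5,1 \right)} \right)} \right)}} = \frac{1}{38624 - 352} = \frac{1}{38272}$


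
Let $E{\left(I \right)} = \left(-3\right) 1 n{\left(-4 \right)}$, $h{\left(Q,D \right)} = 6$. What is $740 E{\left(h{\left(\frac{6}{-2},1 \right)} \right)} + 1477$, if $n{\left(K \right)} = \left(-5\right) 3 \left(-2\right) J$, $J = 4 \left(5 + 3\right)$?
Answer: $-2129723$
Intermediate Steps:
$J = 32$ ($J = 4 \cdot 8 = 32$)
$n{\left(K \right)} = 960$ ($n{\left(K \right)} = \left(-5\right) 3 \left(-2\right) 32 = \left(-15\right) \left(-2\right) 32 = 30 \cdot 32 = 960$)
$E{\left(I \right)} = -2880$ ($E{\left(I \right)} = \left(-3\right) 1 \cdot 960 = \left(-3\right) 960 = -2880$)
$740 E{\left(h{\left(\frac{6}{-2},1 \right)} \right)} + 1477 = 740 \left(-2880\right) + 1477 = -2131200 + 1477 = -2129723$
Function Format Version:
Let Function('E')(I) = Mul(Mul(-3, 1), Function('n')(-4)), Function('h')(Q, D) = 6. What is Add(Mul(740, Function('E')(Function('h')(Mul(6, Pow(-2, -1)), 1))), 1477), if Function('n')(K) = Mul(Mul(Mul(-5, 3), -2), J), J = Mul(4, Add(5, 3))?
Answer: -2129723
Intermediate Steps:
J = 32 (J = Mul(4, 8) = 32)
Function('n')(K) = 960 (Function('n')(K) = Mul(Mul(Mul(-5, 3), -2), 32) = Mul(Mul(-15, -2), 32) = Mul(30, 32) = 960)
Function('E')(I) = -2880 (Function('E')(I) = Mul(Mul(-3, 1), 960) = Mul(-3, 960) = -2880)
Add(Mul(740, Function('E')(Function('h')(Mul(6, Pow(-2, -1)), 1))), 1477) = Add(Mul(740, -2880), 1477) = Add(-2131200, 1477) = -2129723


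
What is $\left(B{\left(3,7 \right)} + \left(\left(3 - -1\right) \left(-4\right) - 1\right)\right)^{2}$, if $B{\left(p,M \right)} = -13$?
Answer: $900$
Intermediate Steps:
$\left(B{\left(3,7 \right)} + \left(\left(3 - -1\right) \left(-4\right) - 1\right)\right)^{2} = \left(-13 + \left(\left(3 - -1\right) \left(-4\right) - 1\right)\right)^{2} = \left(-13 + \left(\left(3 + 1\right) \left(-4\right) - 1\right)\right)^{2} = \left(-13 + \left(4 \left(-4\right) - 1\right)\right)^{2} = \left(-13 - 17\right)^{2} = \left(-30\right)^{2} = 900$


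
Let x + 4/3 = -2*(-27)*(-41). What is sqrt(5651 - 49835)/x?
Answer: -3*I*sqrt(11046)/3323 ≈ -0.094884*I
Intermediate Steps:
x = -6646/3 (x = -4/3 - 2*(-27)*(-41) = -4/3 + 54*(-41) = -4/3 - 2214 = -6646/3 ≈ -2215.3)
sqrt(5651 - 49835)/x = sqrt(5651 - 49835)/(-6646/3) = sqrt(-44184)*(-3/6646) = (2*I*sqrt(11046))*(-3/6646) = -3*I*sqrt(11046)/3323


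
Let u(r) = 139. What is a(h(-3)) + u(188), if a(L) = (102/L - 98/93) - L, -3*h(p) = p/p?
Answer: -15598/93 ≈ -167.72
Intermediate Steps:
h(p) = -⅓ (h(p) = -p/(3*p) = -⅓*1 = -⅓)
a(L) = -98/93 - L + 102/L (a(L) = (102/L - 98*1/93) - L = (102/L - 98/93) - L = (-98/93 + 102/L) - L = -98/93 - L + 102/L)
a(h(-3)) + u(188) = (-98/93 - 1*(-⅓) + 102/(-⅓)) + 139 = (-98/93 + ⅓ + 102*(-3)) + 139 = (-98/93 + ⅓ - 306) + 139 = -28525/93 + 139 = -15598/93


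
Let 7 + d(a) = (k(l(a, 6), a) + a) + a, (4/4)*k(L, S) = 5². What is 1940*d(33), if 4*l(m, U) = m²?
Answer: 162960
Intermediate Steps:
l(m, U) = m²/4
k(L, S) = 25 (k(L, S) = 5² = 25)
d(a) = 18 + 2*a (d(a) = -7 + ((25 + a) + a) = -7 + (25 + 2*a) = 18 + 2*a)
1940*d(33) = 1940*(18 + 2*33) = 1940*(18 + 66) = 1940*84 = 162960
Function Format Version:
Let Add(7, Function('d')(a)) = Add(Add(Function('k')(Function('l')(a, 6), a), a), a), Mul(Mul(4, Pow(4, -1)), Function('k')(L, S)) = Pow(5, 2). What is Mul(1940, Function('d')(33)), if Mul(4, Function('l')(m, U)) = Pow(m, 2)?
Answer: 162960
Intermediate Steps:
Function('l')(m, U) = Mul(Rational(1, 4), Pow(m, 2))
Function('k')(L, S) = 25 (Function('k')(L, S) = Pow(5, 2) = 25)
Function('d')(a) = Add(18, Mul(2, a)) (Function('d')(a) = Add(-7, Add(Add(25, a), a)) = Add(-7, Add(25, Mul(2, a))) = Add(18, Mul(2, a)))
Mul(1940, Function('d')(33)) = Mul(1940, Add(18, Mul(2, 33))) = Mul(1940, Add(18, 66)) = Mul(1940, 84) = 162960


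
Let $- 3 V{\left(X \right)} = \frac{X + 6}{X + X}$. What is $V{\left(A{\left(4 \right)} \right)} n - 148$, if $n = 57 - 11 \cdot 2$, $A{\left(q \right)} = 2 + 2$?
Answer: $- \frac{1951}{12} \approx -162.58$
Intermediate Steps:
$A{\left(q \right)} = 4$
$n = 35$ ($n = 57 - 22 = 35$)
$V{\left(X \right)} = - \frac{6 + X}{6 X}$ ($V{\left(X \right)} = - \frac{\left(X + 6\right) \frac{1}{X + X}}{3} = - \frac{\left(6 + X\right) \frac{1}{2 X}}{3} = - \frac{\frac{1}{2} \frac{1}{X} \left(6 + X\right)}{3} = - \frac{6 + X}{6 X}$)
$V{\left(A{\left(4 \right)} \right)} n - 148 = \frac{-6 - 4}{6 \cdot 4} \cdot 35 - 148 = \frac{1}{6} \cdot \frac{1}{4} \left(-6 - 4\right) 35 - 148 = \frac{1}{6} \cdot \frac{1}{4} \left(-10\right) 35 - 148 = \left(- \frac{5}{12}\right) 35 - 148 = - \frac{175}{12} - 148 = - \frac{1951}{12}$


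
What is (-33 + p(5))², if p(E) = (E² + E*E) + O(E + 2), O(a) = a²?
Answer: 4356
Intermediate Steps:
p(E) = (2 + E)² + 2*E² (p(E) = (E² + E*E) + (E + 2)² = (E² + E²) + (2 + E)² = 2*E² + (2 + E)² = (2 + E)² + 2*E²)
(-33 + p(5))² = (-33 + ((2 + 5)² + 2*5²))² = (-33 + (7² + 2*25))² = (-33 + (49 + 50))² = (-33 + 99)² = 66² = 4356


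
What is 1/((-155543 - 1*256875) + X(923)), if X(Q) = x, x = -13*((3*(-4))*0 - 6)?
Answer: -1/412340 ≈ -2.4252e-6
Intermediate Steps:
x = 78 (x = -13*(-12*0 - 6) = -13*(0 - 6) = -13*(-6) = 78)
X(Q) = 78
1/((-155543 - 1*256875) + X(923)) = 1/((-155543 - 1*256875) + 78) = 1/((-155543 - 256875) + 78) = 1/(-412418 + 78) = 1/(-412340) = -1/412340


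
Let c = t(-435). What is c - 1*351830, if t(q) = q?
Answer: -352265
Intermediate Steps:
c = -435
c - 1*351830 = -435 - 1*351830 = -435 - 351830 = -352265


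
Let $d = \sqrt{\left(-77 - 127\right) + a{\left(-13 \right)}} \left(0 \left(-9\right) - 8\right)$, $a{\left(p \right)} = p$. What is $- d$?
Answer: $8 i \sqrt{217} \approx 117.85 i$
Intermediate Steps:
$d = - 8 i \sqrt{217}$ ($d = \sqrt{\left(-77 - 127\right) - 13} \left(0 \left(-9\right) - 8\right) = \sqrt{-204 - 13} \left(0 - 8\right) = \sqrt{-217} \left(-8\right) = i \sqrt{217} \left(-8\right) = - 8 i \sqrt{217} \approx - 117.85 i$)
$- d = - \left(-8\right) i \sqrt{217} = 8 i \sqrt{217}$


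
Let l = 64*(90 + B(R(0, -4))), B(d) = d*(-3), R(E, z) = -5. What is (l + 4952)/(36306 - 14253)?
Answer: 11672/22053 ≈ 0.52927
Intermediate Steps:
B(d) = -3*d
l = 6720 (l = 64*(90 - 3*(-5)) = 64*(90 + 15) = 64*105 = 6720)
(l + 4952)/(36306 - 14253) = (6720 + 4952)/(36306 - 14253) = 11672/22053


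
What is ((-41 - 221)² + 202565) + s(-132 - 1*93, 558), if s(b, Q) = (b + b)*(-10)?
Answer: 275709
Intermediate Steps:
s(b, Q) = -20*b (s(b, Q) = (2*b)*(-10) = -20*b)
((-41 - 221)² + 202565) + s(-132 - 1*93, 558) = ((-41 - 221)² + 202565) - 20*(-132 - 1*93) = ((-262)² + 202565) - 20*(-132 - 93) = (68644 + 202565) - 20*(-225) = 271209 + 4500 = 275709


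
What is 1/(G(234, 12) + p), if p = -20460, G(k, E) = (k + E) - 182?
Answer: -1/20396 ≈ -4.9029e-5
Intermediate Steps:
G(k, E) = -182 + E + k (G(k, E) = (E + k) - 182 = -182 + E + k)
1/(G(234, 12) + p) = 1/((-182 + 12 + 234) - 20460) = 1/(64 - 20460) = 1/(-20396) = -1/20396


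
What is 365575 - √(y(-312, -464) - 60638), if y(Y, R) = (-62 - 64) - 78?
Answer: 365575 - I*√60842 ≈ 3.6558e+5 - 246.66*I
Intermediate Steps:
y(Y, R) = -204 (y(Y, R) = -126 - 78 = -204)
365575 - √(y(-312, -464) - 60638) = 365575 - √(-204 - 60638) = 365575 - √(-60842) = 365575 - I*√60842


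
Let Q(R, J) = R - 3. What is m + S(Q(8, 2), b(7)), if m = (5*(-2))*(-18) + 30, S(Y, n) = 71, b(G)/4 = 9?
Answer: 281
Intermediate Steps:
b(G) = 36 (b(G) = 4*9 = 36)
Q(R, J) = -3 + R
m = 210 (m = -10*(-18) + 30 = 180 + 30 = 210)
m + S(Q(8, 2), b(7)) = 210 + 71 = 281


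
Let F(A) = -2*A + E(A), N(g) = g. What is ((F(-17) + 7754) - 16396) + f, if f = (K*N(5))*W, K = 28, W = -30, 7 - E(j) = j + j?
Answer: -12767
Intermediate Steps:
E(j) = 7 - 2*j (E(j) = 7 - (j + j) = 7 - 2*j)
F(A) = 7 - 4*A (F(A) = -2*A + (7 - 2*A) = 7 - 4*A)
f = -4200 (f = (28*5)*(-30) = 140*(-30) = -4200)
((F(-17) + 7754) - 16396) + f = (((7 - 4*(-17)) + 7754) - 16396) - 4200 = (((7 + 68) + 7754) - 16396) - 4200 = ((75 + 7754) - 16396) - 4200 = (7829 - 16396) - 4200 = -8567 - 4200 = -12767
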